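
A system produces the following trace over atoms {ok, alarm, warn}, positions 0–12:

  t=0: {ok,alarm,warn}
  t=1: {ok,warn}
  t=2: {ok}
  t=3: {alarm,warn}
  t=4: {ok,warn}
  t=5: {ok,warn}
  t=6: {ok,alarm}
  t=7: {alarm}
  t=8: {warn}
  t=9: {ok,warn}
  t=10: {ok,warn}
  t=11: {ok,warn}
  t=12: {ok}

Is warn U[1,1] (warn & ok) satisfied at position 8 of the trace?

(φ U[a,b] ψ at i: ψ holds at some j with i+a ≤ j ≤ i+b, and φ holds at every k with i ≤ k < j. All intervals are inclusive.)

Need some j in [9,9] with (warn & ok), and warn at every k in [8,j-1].
  j=9: (warn & ok) holds; warn holds at every k in [8,8] → satisfied.

Holds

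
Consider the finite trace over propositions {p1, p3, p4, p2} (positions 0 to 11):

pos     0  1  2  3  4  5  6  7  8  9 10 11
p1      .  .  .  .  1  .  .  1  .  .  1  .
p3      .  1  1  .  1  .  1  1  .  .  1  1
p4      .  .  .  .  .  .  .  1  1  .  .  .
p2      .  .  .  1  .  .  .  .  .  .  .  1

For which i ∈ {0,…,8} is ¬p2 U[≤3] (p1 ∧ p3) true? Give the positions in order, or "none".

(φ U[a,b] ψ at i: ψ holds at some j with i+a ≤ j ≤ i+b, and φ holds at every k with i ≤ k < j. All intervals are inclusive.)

4, 5, 6, 7, 8

Evaluate at each i in [0,8]:
  i=0: ✗ (no rhs in [0,3])
  i=1: ✗ (lhs fails at k=3 before rhs at j=4)
  i=2: ✗ (lhs fails at k=3 before rhs at j=4)
  i=3: ✗ (lhs fails at k=3 before rhs at j=4)
  i=4: ✓ (rhs at j=4)
  i=5: ✓ (rhs at j=7; lhs holds on [5,6])
  i=6: ✓ (rhs at j=7; lhs holds on [6,6])
  i=7: ✓ (rhs at j=7)
  i=8: ✓ (rhs at j=10; lhs holds on [8,9])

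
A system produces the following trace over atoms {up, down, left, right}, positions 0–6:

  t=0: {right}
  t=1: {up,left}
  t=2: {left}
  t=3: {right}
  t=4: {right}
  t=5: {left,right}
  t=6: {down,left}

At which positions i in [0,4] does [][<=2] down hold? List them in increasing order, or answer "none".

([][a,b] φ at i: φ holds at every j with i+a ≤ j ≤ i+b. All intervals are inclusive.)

Evaluate at each i in [0,4]:
  i=0: ✗ (fails at j=0)
  i=1: ✗ (fails at j=1)
  i=2: ✗ (fails at j=2)
  i=3: ✗ (fails at j=3)
  i=4: ✗ (fails at j=4)

none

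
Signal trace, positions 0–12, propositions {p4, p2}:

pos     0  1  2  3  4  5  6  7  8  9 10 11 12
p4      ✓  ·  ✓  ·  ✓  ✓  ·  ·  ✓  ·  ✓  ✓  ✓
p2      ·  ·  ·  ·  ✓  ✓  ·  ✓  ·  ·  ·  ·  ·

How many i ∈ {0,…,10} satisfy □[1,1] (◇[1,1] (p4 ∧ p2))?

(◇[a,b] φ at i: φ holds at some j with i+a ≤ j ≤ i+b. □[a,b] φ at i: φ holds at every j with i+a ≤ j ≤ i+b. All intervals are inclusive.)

Evaluate at each i in [0,10]:
  i=0: ✗ (fails at j=1)
  i=1: ✗ (fails at j=2)
  i=2: ✓ (all of [3,3])
  i=3: ✓ (all of [4,4])
  i=4: ✗ (fails at j=5)
  i=5: ✗ (fails at j=6)
  i=6: ✗ (fails at j=7)
  i=7: ✗ (fails at j=8)
  i=8: ✗ (fails at j=9)
  i=9: ✗ (fails at j=10)
  i=10: ✗ (fails at j=11)
Positions where it holds: {2, 3} → 2.

2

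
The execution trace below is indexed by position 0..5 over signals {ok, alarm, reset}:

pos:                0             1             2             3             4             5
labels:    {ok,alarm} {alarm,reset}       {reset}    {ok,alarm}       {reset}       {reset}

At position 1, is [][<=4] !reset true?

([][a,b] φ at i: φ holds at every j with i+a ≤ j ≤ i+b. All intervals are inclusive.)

No

Check !reset at every j in [1,5]:
  j=1: false
  j=2: false
  j=3: true
  j=4: false
  j=5: false
Fails at j=1 → formula fails.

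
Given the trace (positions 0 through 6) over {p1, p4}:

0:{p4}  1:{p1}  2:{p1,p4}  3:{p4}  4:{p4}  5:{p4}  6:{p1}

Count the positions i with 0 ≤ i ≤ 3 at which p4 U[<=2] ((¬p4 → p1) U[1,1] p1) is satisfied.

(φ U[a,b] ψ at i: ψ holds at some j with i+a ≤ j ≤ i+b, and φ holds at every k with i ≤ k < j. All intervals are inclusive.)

Evaluate at each i in [0,3]:
  i=0: ✓ (rhs at j=0)
  i=1: ✓ (rhs at j=1)
  i=2: ✗ (no rhs in [2,4])
  i=3: ✓ (rhs at j=5; lhs holds on [3,4])
Positions where it holds: {0, 1, 3} → 3.

3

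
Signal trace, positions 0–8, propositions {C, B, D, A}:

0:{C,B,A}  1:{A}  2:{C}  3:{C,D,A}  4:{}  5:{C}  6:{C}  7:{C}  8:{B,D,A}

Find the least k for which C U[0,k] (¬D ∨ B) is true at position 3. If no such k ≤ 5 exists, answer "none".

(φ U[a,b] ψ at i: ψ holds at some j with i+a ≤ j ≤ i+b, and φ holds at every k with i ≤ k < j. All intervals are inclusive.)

1

Need earliest j ≥ 3 with (¬D ∨ B), and C at every k in [3,j-1].
  j=3: rhs fails.
  j=4: rhs holds; lhs holds on [3,3]. k = 1.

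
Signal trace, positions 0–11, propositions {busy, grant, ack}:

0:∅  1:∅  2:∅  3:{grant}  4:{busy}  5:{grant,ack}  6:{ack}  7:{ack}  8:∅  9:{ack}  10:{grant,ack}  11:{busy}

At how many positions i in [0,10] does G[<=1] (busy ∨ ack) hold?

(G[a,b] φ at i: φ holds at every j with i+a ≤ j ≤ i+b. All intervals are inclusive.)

Evaluate at each i in [0,10]:
  i=0: ✗ (fails at j=0)
  i=1: ✗ (fails at j=1)
  i=2: ✗ (fails at j=2)
  i=3: ✗ (fails at j=3)
  i=4: ✓ (all of [4,5])
  i=5: ✓ (all of [5,6])
  i=6: ✓ (all of [6,7])
  i=7: ✗ (fails at j=8)
  i=8: ✗ (fails at j=8)
  i=9: ✓ (all of [9,10])
  i=10: ✓ (all of [10,11])
Positions where it holds: {4, 5, 6, 9, 10} → 5.

5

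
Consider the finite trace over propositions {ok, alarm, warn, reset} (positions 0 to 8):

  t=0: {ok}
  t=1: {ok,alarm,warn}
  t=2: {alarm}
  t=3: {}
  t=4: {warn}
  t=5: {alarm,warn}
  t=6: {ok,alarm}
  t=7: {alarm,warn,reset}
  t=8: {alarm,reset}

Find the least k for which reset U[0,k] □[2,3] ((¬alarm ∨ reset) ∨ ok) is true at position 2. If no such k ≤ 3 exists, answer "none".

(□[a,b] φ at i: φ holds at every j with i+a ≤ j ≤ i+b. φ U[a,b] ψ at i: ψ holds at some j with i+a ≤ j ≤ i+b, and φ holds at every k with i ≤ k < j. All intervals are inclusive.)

Need earliest j ≥ 2 with □[2,3] ((¬alarm ∨ reset) ∨ ok), and reset at every k in [2,j-1].
  j=2: rhs fails.
  j=3: rhs fails.
  j=4: rhs holds but lhs fails at k=2.
  j=5: rhs holds but lhs fails at k=2.
No witness within the range → none.

none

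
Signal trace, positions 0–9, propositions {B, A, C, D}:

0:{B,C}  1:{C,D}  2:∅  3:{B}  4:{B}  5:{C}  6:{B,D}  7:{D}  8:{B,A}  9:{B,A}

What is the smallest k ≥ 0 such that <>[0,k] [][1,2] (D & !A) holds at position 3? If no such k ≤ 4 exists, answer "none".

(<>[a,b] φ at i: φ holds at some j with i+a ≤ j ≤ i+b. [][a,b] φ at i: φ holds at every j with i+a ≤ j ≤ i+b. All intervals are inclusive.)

2

Scan j = 3,4,… for [][1,2] (D & !A):
  j=3: fails
  j=4: fails
  j=5: holds
First hit at j=5, so smallest k = 5-3 = 2.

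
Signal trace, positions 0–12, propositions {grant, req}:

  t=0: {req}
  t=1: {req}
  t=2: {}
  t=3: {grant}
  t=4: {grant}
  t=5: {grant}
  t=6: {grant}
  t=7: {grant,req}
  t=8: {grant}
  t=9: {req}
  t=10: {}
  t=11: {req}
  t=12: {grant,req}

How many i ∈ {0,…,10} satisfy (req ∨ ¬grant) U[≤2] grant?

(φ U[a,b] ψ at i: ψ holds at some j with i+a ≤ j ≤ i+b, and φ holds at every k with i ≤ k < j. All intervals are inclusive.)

9

Evaluate at each i in [0,10]:
  i=0: ✗ (no rhs in [0,2])
  i=1: ✓ (rhs at j=3; lhs holds on [1,2])
  i=2: ✓ (rhs at j=3; lhs holds on [2,2])
  i=3: ✓ (rhs at j=3)
  i=4: ✓ (rhs at j=4)
  i=5: ✓ (rhs at j=5)
  i=6: ✓ (rhs at j=6)
  i=7: ✓ (rhs at j=7)
  i=8: ✓ (rhs at j=8)
  i=9: ✗ (no rhs in [9,11])
  i=10: ✓ (rhs at j=12; lhs holds on [10,11])
Positions where it holds: {1, 2, 3, 4, 5, 6, 7, 8, 10} → 9.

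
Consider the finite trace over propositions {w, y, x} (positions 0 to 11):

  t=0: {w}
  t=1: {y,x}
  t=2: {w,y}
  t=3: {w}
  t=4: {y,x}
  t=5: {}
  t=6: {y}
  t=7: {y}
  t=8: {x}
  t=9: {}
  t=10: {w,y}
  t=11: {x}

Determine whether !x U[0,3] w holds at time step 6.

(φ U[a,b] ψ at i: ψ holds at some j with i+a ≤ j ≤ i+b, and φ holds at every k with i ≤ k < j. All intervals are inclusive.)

Does not hold

Need some j in [6,9] with w, and !x at every k in [6,j-1].
  j=6: w false.
  j=7: w false.
  j=8: w false.
  j=9: w false.
No j in the window works → until fails.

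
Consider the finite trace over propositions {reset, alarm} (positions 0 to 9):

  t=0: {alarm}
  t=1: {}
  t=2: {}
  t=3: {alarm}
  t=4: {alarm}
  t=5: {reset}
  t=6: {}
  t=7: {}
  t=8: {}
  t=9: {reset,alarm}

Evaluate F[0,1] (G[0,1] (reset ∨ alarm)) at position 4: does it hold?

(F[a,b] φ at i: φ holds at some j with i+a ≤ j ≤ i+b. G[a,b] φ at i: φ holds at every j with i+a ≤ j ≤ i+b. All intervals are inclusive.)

Yes

Check G[0,1] (reset ∨ alarm) at each j in [4,5]:
  j=4: holds on [4,5]
  j=5: fails at 6
Found at j=4 → formula holds.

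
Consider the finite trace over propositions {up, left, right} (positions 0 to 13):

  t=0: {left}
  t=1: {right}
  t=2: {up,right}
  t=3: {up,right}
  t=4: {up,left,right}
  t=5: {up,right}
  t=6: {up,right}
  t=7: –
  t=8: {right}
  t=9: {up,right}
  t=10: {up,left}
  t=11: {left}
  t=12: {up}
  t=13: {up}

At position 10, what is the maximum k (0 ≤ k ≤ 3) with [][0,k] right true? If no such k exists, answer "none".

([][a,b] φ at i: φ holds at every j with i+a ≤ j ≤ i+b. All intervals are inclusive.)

none

right must hold from j=10 onward; find where it first fails.
  j=10: fails → no k works.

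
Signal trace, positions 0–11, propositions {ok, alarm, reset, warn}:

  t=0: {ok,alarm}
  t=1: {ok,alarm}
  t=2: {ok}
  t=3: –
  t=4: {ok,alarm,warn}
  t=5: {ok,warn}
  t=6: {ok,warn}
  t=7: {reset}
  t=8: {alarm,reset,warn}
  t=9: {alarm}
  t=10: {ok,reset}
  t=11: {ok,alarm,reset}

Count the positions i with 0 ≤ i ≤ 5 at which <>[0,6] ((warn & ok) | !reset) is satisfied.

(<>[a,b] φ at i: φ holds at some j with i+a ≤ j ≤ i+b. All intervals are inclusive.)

6

Evaluate at each i in [0,5]:
  i=0: ✓ (witness j=0)
  i=1: ✓ (witness j=1)
  i=2: ✓ (witness j=2)
  i=3: ✓ (witness j=3)
  i=4: ✓ (witness j=4)
  i=5: ✓ (witness j=5)
Positions where it holds: {0, 1, 2, 3, 4, 5} → 6.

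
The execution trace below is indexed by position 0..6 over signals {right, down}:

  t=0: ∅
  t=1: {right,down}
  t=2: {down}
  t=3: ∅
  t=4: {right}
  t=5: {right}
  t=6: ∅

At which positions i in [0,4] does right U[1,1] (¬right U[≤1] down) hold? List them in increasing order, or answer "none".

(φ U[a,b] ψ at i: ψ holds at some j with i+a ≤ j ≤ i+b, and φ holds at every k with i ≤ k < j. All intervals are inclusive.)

Evaluate at each i in [0,4]:
  i=0: ✗ (lhs fails at k=0 before rhs at j=1)
  i=1: ✓ (rhs at j=2; lhs holds on [1,1])
  i=2: ✗ (no rhs in [3,3])
  i=3: ✗ (no rhs in [4,4])
  i=4: ✗ (no rhs in [5,5])

1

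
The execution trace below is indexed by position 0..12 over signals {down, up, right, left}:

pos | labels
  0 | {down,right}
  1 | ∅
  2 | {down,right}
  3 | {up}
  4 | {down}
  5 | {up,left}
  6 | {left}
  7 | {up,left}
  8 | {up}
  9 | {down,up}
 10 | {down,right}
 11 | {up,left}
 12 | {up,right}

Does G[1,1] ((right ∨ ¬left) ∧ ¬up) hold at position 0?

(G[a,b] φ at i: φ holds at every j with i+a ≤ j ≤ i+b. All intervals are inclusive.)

Check ((right ∨ ¬left) ∧ ¬up) at every j in [1,1]:
  j=1: true
All positions satisfy it → formula holds.

Yes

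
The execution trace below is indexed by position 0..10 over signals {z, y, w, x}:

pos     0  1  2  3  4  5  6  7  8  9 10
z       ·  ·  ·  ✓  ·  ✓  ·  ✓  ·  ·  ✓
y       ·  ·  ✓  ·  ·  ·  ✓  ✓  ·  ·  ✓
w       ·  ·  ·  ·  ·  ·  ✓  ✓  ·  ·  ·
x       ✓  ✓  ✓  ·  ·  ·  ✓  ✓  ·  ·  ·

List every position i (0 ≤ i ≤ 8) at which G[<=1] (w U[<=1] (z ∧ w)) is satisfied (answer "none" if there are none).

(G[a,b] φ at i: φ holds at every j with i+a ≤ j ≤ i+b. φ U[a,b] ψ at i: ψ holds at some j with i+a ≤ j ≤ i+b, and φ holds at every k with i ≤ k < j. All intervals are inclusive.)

Evaluate at each i in [0,8]:
  i=0: ✗ (fails at j=0)
  i=1: ✗ (fails at j=1)
  i=2: ✗ (fails at j=2)
  i=3: ✗ (fails at j=3)
  i=4: ✗ (fails at j=4)
  i=5: ✗ (fails at j=5)
  i=6: ✓ (all of [6,7])
  i=7: ✗ (fails at j=8)
  i=8: ✗ (fails at j=8)

6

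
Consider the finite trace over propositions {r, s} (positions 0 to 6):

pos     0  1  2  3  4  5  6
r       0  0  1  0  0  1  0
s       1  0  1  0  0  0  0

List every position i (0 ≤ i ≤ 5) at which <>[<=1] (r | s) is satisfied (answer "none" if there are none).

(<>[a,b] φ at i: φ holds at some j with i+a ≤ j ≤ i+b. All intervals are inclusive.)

0, 1, 2, 4, 5

Evaluate at each i in [0,5]:
  i=0: ✓ (witness j=0)
  i=1: ✓ (witness j=2)
  i=2: ✓ (witness j=2)
  i=3: ✗ (none in [3,4])
  i=4: ✓ (witness j=5)
  i=5: ✓ (witness j=5)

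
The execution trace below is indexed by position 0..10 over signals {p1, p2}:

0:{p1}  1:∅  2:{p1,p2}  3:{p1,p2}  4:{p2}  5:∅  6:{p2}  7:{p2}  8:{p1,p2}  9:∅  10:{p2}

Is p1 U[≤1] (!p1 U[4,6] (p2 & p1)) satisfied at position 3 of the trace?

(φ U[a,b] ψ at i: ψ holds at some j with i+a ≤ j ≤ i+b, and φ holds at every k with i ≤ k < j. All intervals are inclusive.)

Need some j in [3,4] with (!p1 U[4,6] (p2 & p1)), and p1 at every k in [3,j-1].
  j=3: (!p1 U[4,6] (p2 & p1)) — fails.
  j=4: (!p1 U[4,6] (p2 & p1)) holds; p1 holds at every k in [3,3] → satisfied.

Yes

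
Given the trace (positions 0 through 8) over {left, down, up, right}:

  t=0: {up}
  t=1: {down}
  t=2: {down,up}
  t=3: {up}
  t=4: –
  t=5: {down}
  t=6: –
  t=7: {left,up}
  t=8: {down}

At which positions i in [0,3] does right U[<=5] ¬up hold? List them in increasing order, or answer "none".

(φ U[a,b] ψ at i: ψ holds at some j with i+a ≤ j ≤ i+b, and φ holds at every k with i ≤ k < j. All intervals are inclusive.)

Evaluate at each i in [0,3]:
  i=0: ✗ (lhs fails at k=0 before rhs at j=1)
  i=1: ✓ (rhs at j=1)
  i=2: ✗ (lhs fails at k=2 before rhs at j=4)
  i=3: ✗ (lhs fails at k=3 before rhs at j=4)

1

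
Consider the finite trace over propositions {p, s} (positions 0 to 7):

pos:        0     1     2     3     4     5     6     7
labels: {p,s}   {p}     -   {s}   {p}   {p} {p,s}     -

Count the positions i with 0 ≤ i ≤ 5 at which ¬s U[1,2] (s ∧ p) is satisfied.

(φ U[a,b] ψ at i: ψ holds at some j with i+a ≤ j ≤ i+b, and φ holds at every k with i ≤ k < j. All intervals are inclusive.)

2

Evaluate at each i in [0,5]:
  i=0: ✗ (no rhs in [1,2])
  i=1: ✗ (no rhs in [2,3])
  i=2: ✗ (no rhs in [3,4])
  i=3: ✗ (no rhs in [4,5])
  i=4: ✓ (rhs at j=6; lhs holds on [4,5])
  i=5: ✓ (rhs at j=6; lhs holds on [5,5])
Positions where it holds: {4, 5} → 2.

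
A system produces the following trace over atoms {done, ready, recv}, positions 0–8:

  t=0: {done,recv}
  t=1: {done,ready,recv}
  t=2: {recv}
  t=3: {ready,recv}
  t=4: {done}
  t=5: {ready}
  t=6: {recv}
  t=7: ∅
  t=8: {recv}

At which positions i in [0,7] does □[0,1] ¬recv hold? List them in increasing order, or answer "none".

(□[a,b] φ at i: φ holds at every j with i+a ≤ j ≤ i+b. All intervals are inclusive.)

4

Evaluate at each i in [0,7]:
  i=0: ✗ (fails at j=0)
  i=1: ✗ (fails at j=1)
  i=2: ✗ (fails at j=2)
  i=3: ✗ (fails at j=3)
  i=4: ✓ (all of [4,5])
  i=5: ✗ (fails at j=6)
  i=6: ✗ (fails at j=6)
  i=7: ✗ (fails at j=8)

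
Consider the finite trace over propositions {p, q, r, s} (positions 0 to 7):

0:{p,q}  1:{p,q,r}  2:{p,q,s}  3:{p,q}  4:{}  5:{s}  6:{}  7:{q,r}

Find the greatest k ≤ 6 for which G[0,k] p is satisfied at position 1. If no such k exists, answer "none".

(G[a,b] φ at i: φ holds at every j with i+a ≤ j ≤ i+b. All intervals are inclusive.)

2

p must hold from j=1 onward; find where it first fails.
  j=1: holds
  j=2: holds
  j=3: holds
  j=4: fails
Holds on [1,3], so largest k = 2.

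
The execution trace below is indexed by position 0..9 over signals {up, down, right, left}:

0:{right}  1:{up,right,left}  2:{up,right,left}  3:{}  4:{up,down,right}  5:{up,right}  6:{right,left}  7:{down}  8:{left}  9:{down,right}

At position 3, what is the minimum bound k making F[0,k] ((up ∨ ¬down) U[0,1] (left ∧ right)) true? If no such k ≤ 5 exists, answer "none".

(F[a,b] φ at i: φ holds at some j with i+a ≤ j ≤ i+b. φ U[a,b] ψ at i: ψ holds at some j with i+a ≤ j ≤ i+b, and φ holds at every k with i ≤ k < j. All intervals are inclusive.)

Scan j = 3,4,… for ((up ∨ ¬down) U[0,1] (left ∧ right)):
  j=3: fails
  j=4: fails
  j=5: holds
First hit at j=5, so smallest k = 5-3 = 2.

2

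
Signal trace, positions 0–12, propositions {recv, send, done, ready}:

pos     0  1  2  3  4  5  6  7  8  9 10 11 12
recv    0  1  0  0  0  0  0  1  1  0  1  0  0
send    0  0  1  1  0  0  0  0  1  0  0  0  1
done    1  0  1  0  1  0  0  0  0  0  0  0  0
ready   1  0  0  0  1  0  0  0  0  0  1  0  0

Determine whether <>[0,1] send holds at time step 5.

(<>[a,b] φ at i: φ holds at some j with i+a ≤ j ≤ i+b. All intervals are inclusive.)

Check send at each j in [5,6]:
  j=5: false
  j=6: false
No position in the window satisfies it → formula fails.

Does not hold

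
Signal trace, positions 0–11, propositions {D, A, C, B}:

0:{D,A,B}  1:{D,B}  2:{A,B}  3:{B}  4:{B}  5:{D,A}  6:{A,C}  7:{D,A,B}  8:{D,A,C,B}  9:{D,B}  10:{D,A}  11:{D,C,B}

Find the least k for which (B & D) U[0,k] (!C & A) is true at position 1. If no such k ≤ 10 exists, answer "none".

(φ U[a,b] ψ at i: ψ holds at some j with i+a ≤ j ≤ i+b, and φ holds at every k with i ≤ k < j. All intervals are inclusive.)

1

Need earliest j ≥ 1 with (!C & A), and (B & D) at every k in [1,j-1].
  j=1: rhs fails.
  j=2: rhs holds; lhs holds on [1,1]. k = 1.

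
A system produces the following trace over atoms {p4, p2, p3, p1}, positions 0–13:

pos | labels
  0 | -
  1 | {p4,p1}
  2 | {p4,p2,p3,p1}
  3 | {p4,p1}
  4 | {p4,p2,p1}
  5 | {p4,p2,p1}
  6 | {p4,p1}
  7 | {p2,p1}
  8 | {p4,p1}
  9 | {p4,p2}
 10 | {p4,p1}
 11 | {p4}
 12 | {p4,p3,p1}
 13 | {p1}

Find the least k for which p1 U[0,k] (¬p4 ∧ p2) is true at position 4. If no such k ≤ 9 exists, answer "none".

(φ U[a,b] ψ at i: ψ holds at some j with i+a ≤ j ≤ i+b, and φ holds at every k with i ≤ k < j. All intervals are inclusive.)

Need earliest j ≥ 4 with (¬p4 ∧ p2), and p1 at every k in [4,j-1].
  j=4: rhs fails.
  j=5: rhs fails.
  j=6: rhs fails.
  j=7: rhs holds; lhs holds on [4,6]. k = 3.

3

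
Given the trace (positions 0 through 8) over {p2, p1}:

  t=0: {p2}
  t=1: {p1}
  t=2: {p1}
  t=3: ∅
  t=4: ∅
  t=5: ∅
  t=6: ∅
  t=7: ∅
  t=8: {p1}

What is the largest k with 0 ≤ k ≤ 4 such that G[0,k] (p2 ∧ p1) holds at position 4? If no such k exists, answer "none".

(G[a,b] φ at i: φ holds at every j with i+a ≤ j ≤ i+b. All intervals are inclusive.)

(p2 ∧ p1) must hold from j=4 onward; find where it first fails.
  j=4: fails → no k works.

none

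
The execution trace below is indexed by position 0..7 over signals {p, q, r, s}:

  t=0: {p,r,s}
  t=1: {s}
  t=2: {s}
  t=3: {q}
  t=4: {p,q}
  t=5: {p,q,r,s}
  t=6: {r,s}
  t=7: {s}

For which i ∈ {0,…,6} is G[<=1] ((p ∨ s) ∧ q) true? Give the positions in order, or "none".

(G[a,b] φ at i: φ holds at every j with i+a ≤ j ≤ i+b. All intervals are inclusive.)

Evaluate at each i in [0,6]:
  i=0: ✗ (fails at j=0)
  i=1: ✗ (fails at j=1)
  i=2: ✗ (fails at j=2)
  i=3: ✗ (fails at j=3)
  i=4: ✓ (all of [4,5])
  i=5: ✗ (fails at j=6)
  i=6: ✗ (fails at j=6)

4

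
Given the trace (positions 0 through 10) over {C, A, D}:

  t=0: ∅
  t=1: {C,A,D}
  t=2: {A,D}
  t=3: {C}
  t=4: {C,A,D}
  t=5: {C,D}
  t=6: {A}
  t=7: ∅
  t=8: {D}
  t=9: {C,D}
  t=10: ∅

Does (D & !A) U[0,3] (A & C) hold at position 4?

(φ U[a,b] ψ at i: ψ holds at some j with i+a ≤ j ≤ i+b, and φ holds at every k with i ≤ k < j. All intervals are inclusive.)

Need some j in [4,7] with (A & C), and (D & !A) at every k in [4,j-1].
  j=4: (A & C) holds; no prefix to check → satisfied.

Yes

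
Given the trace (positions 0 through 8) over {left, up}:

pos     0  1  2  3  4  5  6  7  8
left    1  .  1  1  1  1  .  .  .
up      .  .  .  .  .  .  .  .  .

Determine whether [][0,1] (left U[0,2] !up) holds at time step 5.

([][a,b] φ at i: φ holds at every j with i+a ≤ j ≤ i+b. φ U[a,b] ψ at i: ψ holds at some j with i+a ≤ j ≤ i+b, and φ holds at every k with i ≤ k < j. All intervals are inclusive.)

Check (left U[0,2] !up) at every j in [5,6]:
  j=5: holds
  j=6: holds
All positions satisfy it → formula holds.

Yes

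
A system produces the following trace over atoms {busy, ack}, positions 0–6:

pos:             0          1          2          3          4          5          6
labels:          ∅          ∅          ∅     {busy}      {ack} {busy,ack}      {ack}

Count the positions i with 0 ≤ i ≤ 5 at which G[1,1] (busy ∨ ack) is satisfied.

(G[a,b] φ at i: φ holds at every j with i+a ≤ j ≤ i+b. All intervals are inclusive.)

4

Evaluate at each i in [0,5]:
  i=0: ✗ (fails at j=1)
  i=1: ✗ (fails at j=2)
  i=2: ✓ (all of [3,3])
  i=3: ✓ (all of [4,4])
  i=4: ✓ (all of [5,5])
  i=5: ✓ (all of [6,6])
Positions where it holds: {2, 3, 4, 5} → 4.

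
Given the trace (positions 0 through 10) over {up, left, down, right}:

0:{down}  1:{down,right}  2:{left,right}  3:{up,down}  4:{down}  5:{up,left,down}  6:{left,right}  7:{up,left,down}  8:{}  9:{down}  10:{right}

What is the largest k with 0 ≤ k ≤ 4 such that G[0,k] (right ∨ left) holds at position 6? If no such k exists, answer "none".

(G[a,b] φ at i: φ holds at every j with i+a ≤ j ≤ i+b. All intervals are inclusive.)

1

(right ∨ left) must hold from j=6 onward; find where it first fails.
  j=6: holds
  j=7: holds
  j=8: fails
Holds on [6,7], so largest k = 1.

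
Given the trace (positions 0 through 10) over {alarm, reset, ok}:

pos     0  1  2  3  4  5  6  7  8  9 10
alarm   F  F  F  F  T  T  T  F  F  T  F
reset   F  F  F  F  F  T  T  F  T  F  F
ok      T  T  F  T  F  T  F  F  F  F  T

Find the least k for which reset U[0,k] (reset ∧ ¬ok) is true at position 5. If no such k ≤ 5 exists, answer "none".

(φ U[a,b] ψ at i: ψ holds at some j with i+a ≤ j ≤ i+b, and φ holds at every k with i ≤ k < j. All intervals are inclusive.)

Need earliest j ≥ 5 with (reset ∧ ¬ok), and reset at every k in [5,j-1].
  j=5: rhs fails.
  j=6: rhs holds; lhs holds on [5,5]. k = 1.

1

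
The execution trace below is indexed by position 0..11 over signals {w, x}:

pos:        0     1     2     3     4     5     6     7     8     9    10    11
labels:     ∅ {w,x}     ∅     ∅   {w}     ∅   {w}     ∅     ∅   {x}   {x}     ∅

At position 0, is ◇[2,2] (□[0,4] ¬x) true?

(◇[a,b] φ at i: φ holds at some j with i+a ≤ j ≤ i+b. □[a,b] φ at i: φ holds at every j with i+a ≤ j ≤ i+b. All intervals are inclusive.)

Yes

Check □[0,4] ¬x at each j in [2,2]:
  j=2: holds on [2,6]
Found at j=2 → formula holds.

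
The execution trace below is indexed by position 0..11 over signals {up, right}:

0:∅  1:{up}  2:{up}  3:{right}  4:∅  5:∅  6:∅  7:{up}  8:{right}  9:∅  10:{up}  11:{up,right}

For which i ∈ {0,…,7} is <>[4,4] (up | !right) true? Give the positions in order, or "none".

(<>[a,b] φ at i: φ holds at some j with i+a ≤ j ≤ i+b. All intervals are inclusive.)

0, 1, 2, 3, 5, 6, 7

Evaluate at each i in [0,7]:
  i=0: ✓ (witness j=4)
  i=1: ✓ (witness j=5)
  i=2: ✓ (witness j=6)
  i=3: ✓ (witness j=7)
  i=4: ✗ (none in [8,8])
  i=5: ✓ (witness j=9)
  i=6: ✓ (witness j=10)
  i=7: ✓ (witness j=11)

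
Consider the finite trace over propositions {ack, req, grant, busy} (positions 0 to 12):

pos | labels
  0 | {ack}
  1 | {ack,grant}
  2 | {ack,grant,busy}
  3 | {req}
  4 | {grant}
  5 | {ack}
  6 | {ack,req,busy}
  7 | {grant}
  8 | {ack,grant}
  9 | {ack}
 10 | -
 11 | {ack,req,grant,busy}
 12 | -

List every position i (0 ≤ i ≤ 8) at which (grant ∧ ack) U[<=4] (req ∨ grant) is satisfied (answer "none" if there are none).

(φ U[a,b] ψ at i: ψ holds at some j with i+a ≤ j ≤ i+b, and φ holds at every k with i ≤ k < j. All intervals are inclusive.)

Evaluate at each i in [0,8]:
  i=0: ✗ (lhs fails at k=0 before rhs at j=1)
  i=1: ✓ (rhs at j=1)
  i=2: ✓ (rhs at j=2)
  i=3: ✓ (rhs at j=3)
  i=4: ✓ (rhs at j=4)
  i=5: ✗ (lhs fails at k=5 before rhs at j=6)
  i=6: ✓ (rhs at j=6)
  i=7: ✓ (rhs at j=7)
  i=8: ✓ (rhs at j=8)

1, 2, 3, 4, 6, 7, 8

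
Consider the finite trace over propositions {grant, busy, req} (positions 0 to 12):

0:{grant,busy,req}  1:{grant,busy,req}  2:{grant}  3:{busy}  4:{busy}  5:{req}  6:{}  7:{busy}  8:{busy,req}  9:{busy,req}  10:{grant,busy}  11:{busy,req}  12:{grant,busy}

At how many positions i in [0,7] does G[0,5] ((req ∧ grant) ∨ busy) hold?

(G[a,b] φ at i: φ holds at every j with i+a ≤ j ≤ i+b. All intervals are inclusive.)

Evaluate at each i in [0,7]:
  i=0: ✗ (fails at j=2)
  i=1: ✗ (fails at j=2)
  i=2: ✗ (fails at j=2)
  i=3: ✗ (fails at j=5)
  i=4: ✗ (fails at j=5)
  i=5: ✗ (fails at j=5)
  i=6: ✗ (fails at j=6)
  i=7: ✓ (all of [7,12])
Positions where it holds: {7} → 1.

1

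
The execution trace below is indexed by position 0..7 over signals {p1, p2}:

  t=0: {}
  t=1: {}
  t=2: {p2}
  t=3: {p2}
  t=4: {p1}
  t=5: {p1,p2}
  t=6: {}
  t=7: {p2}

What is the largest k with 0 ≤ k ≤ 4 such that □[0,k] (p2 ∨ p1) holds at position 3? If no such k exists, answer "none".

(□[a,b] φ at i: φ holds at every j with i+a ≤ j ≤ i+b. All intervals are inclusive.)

(p2 ∨ p1) must hold from j=3 onward; find where it first fails.
  j=3: holds
  j=4: holds
  j=5: holds
  j=6: fails
Holds on [3,5], so largest k = 2.

2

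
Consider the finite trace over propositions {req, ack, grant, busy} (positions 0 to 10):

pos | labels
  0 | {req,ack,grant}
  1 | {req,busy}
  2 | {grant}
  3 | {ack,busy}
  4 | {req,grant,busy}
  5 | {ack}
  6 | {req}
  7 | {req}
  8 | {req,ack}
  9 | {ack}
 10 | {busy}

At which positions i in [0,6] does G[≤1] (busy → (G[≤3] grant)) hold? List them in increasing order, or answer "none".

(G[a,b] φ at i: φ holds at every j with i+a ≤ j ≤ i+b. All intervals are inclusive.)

Evaluate at each i in [0,6]:
  i=0: ✗ (fails at j=1)
  i=1: ✗ (fails at j=1)
  i=2: ✗ (fails at j=3)
  i=3: ✗ (fails at j=3)
  i=4: ✗ (fails at j=4)
  i=5: ✓ (all of [5,6])
  i=6: ✓ (all of [6,7])

5, 6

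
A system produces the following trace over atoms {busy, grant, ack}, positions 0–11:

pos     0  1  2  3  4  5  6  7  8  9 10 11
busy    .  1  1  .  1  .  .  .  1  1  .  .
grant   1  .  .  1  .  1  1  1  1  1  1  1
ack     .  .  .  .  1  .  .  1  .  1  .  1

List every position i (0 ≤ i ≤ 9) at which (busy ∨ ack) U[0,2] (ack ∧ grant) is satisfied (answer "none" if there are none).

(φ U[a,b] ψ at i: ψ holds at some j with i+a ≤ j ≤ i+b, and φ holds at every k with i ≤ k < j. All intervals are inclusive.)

Evaluate at each i in [0,9]:
  i=0: ✗ (no rhs in [0,2])
  i=1: ✗ (no rhs in [1,3])
  i=2: ✗ (no rhs in [2,4])
  i=3: ✗ (no rhs in [3,5])
  i=4: ✗ (no rhs in [4,6])
  i=5: ✗ (lhs fails at k=5 before rhs at j=7)
  i=6: ✗ (lhs fails at k=6 before rhs at j=7)
  i=7: ✓ (rhs at j=7)
  i=8: ✓ (rhs at j=9; lhs holds on [8,8])
  i=9: ✓ (rhs at j=9)

7, 8, 9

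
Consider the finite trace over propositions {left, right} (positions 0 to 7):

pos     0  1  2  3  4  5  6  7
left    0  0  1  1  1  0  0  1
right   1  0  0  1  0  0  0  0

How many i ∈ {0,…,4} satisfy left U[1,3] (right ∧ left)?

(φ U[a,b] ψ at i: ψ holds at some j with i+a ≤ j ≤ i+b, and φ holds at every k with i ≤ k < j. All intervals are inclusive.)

1

Evaluate at each i in [0,4]:
  i=0: ✗ (lhs fails at k=0 before rhs at j=3)
  i=1: ✗ (lhs fails at k=1 before rhs at j=3)
  i=2: ✓ (rhs at j=3; lhs holds on [2,2])
  i=3: ✗ (no rhs in [4,6])
  i=4: ✗ (no rhs in [5,7])
Positions where it holds: {2} → 1.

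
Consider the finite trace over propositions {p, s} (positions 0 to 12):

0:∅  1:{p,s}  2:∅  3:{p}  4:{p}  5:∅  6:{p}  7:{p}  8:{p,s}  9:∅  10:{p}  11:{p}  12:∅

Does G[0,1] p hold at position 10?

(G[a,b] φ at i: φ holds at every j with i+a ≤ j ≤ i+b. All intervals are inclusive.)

Holds

Check p at every j in [10,11]:
  j=10: true
  j=11: true
All positions satisfy it → formula holds.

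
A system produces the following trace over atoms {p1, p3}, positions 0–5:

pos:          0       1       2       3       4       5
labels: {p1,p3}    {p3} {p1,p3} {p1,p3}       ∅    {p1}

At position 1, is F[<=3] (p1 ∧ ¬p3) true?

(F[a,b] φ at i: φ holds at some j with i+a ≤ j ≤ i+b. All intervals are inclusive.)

Does not hold

Check (p1 ∧ ¬p3) at each j in [1,4]:
  j=1: false
  j=2: false
  j=3: false
  j=4: false
No position in the window satisfies it → formula fails.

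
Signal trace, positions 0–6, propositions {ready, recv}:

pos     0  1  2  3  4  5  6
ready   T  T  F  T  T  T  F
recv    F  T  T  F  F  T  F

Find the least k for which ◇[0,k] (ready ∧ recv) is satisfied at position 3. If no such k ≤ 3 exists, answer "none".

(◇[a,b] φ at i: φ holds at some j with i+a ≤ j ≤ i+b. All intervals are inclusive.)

Scan j = 3,4,… for (ready ∧ recv):
  j=3: fails
  j=4: fails
  j=5: holds
First hit at j=5, so smallest k = 5-3 = 2.

2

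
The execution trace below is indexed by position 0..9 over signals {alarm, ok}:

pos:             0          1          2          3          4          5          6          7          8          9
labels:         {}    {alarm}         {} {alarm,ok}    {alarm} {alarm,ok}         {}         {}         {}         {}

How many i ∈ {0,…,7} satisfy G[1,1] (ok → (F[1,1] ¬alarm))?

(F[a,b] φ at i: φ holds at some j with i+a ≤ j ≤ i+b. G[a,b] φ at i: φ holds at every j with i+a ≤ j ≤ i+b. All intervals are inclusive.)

Evaluate at each i in [0,7]:
  i=0: ✓ (all of [1,1])
  i=1: ✓ (all of [2,2])
  i=2: ✗ (fails at j=3)
  i=3: ✓ (all of [4,4])
  i=4: ✓ (all of [5,5])
  i=5: ✓ (all of [6,6])
  i=6: ✓ (all of [7,7])
  i=7: ✓ (all of [8,8])
Positions where it holds: {0, 1, 3, 4, 5, 6, 7} → 7.

7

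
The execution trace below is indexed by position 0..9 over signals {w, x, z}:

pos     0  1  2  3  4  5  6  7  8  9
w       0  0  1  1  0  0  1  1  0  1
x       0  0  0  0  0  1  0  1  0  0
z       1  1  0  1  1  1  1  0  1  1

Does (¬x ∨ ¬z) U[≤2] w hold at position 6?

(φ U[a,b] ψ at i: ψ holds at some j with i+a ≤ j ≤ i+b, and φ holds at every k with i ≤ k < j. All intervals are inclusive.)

True

Need some j in [6,8] with w, and (¬x ∨ ¬z) at every k in [6,j-1].
  j=6: w holds; no prefix to check → satisfied.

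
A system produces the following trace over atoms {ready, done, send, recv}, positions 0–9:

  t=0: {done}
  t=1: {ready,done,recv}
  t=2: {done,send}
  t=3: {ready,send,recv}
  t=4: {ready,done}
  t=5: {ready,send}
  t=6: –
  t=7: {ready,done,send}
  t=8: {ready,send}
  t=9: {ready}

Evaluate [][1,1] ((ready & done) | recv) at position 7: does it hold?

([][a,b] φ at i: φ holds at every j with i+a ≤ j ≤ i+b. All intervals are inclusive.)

Check ((ready & done) | recv) at every j in [8,8]:
  j=8: false
Fails at j=8 → formula fails.

No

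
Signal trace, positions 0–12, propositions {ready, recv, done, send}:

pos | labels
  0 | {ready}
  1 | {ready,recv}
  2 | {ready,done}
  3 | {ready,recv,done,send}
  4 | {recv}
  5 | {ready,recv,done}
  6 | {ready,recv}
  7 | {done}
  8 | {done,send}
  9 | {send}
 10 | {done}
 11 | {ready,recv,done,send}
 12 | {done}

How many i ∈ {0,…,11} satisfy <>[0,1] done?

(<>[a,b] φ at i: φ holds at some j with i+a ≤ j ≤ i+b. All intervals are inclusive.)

Evaluate at each i in [0,11]:
  i=0: ✗ (none in [0,1])
  i=1: ✓ (witness j=2)
  i=2: ✓ (witness j=2)
  i=3: ✓ (witness j=3)
  i=4: ✓ (witness j=5)
  i=5: ✓ (witness j=5)
  i=6: ✓ (witness j=7)
  i=7: ✓ (witness j=7)
  i=8: ✓ (witness j=8)
  i=9: ✓ (witness j=10)
  i=10: ✓ (witness j=10)
  i=11: ✓ (witness j=11)
Positions where it holds: {1, 2, 3, 4, 5, 6, 7, 8, 9, 10, 11} → 11.

11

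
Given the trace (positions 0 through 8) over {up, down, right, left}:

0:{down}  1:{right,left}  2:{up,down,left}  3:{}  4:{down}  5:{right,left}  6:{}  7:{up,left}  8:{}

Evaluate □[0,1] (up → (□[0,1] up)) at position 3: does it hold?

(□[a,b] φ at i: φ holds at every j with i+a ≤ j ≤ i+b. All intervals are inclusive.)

Holds

Check (up → (□[0,1] up)) at every j in [3,4]:
  j=3: antecedent false → ✓
  j=4: antecedent false → ✓
All positions satisfy it → formula holds.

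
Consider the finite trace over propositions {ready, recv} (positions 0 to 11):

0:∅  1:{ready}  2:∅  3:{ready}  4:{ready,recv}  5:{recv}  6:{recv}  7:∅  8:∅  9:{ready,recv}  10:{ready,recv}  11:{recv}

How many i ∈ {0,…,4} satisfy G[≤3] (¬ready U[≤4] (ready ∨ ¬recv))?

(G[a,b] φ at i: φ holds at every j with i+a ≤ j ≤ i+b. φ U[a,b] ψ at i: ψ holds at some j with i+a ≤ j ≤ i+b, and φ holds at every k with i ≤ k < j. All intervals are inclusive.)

Evaluate at each i in [0,4]:
  i=0: ✓ (all of [0,3])
  i=1: ✓ (all of [1,4])
  i=2: ✓ (all of [2,5])
  i=3: ✓ (all of [3,6])
  i=4: ✓ (all of [4,7])
Positions where it holds: {0, 1, 2, 3, 4} → 5.

5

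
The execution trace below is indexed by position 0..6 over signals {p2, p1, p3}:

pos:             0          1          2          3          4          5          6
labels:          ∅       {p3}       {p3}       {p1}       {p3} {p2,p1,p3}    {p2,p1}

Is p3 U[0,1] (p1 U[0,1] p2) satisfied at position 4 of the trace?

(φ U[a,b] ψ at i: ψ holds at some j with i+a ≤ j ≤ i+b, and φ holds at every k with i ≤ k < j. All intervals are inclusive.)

Need some j in [4,5] with (p1 U[0,1] p2), and p3 at every k in [4,j-1].
  j=4: (p1 U[0,1] p2) — fails.
  j=5: (p1 U[0,1] p2) holds; p3 holds at every k in [4,4] → satisfied.

True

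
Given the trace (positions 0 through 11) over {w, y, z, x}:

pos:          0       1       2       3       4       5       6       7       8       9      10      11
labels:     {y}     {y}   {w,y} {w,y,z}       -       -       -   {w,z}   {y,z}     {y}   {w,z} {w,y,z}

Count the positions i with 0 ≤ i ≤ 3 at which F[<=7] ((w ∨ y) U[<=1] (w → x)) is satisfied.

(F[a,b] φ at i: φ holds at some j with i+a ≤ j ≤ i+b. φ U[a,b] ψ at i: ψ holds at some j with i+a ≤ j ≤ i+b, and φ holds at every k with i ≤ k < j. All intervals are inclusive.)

4

Evaluate at each i in [0,3]:
  i=0: ✓ (witness j=0)
  i=1: ✓ (witness j=1)
  i=2: ✓ (witness j=3)
  i=3: ✓ (witness j=3)
Positions where it holds: {0, 1, 2, 3} → 4.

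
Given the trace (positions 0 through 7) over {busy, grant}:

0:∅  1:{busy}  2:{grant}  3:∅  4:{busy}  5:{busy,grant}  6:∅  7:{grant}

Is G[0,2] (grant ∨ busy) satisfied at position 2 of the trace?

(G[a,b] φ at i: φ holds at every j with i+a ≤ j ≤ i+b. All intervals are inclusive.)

No

Check (grant ∨ busy) at every j in [2,4]:
  j=2: true
  j=3: false
  j=4: true
Fails at j=3 → formula fails.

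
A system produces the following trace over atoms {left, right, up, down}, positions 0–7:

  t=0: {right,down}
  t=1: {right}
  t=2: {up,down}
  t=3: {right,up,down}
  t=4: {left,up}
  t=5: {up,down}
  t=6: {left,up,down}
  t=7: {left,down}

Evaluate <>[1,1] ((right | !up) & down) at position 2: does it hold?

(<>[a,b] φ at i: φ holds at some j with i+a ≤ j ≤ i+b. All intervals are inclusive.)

Check ((right | !up) & down) at each j in [3,3]:
  j=3: true
Found at j=3 → formula holds.

Yes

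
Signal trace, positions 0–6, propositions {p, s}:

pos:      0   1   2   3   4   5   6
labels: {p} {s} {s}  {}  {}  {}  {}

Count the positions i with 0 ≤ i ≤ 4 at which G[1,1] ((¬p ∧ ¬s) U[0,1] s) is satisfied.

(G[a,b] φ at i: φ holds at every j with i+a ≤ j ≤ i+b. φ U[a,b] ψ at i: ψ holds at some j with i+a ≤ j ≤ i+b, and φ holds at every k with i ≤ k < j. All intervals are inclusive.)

2

Evaluate at each i in [0,4]:
  i=0: ✓ (all of [1,1])
  i=1: ✓ (all of [2,2])
  i=2: ✗ (fails at j=3)
  i=3: ✗ (fails at j=4)
  i=4: ✗ (fails at j=5)
Positions where it holds: {0, 1} → 2.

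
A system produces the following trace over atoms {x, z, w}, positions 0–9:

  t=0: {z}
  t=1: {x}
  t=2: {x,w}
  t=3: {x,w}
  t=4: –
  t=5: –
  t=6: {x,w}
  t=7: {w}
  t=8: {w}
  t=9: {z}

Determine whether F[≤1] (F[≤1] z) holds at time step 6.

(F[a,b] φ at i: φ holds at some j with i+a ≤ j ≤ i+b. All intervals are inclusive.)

Check F[≤1] z at each j in [6,7]:
  j=6: fails (none in [6,7])
  j=7: fails (none in [7,8])
No position in the window satisfies it → formula fails.

False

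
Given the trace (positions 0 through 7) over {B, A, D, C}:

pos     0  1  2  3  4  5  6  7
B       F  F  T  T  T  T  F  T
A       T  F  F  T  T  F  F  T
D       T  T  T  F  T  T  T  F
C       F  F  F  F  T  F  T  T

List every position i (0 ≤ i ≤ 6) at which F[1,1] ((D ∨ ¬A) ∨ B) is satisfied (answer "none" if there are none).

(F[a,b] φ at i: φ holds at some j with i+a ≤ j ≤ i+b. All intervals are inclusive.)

Evaluate at each i in [0,6]:
  i=0: ✓ (witness j=1)
  i=1: ✓ (witness j=2)
  i=2: ✓ (witness j=3)
  i=3: ✓ (witness j=4)
  i=4: ✓ (witness j=5)
  i=5: ✓ (witness j=6)
  i=6: ✓ (witness j=7)

0, 1, 2, 3, 4, 5, 6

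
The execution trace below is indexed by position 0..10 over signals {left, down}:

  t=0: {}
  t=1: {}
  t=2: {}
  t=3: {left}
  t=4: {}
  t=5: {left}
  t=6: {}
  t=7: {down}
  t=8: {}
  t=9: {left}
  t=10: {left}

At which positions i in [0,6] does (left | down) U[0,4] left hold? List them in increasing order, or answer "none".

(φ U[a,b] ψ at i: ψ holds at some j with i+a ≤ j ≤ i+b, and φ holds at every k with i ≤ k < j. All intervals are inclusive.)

3, 5

Evaluate at each i in [0,6]:
  i=0: ✗ (lhs fails at k=0 before rhs at j=3)
  i=1: ✗ (lhs fails at k=1 before rhs at j=3)
  i=2: ✗ (lhs fails at k=2 before rhs at j=3)
  i=3: ✓ (rhs at j=3)
  i=4: ✗ (lhs fails at k=4 before rhs at j=5)
  i=5: ✓ (rhs at j=5)
  i=6: ✗ (lhs fails at k=6 before rhs at j=9)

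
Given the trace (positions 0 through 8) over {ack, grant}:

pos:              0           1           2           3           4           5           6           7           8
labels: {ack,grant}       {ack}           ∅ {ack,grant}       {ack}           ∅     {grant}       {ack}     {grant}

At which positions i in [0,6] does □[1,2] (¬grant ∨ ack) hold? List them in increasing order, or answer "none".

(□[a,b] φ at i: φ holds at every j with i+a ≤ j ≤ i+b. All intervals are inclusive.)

0, 1, 2, 3

Evaluate at each i in [0,6]:
  i=0: ✓ (all of [1,2])
  i=1: ✓ (all of [2,3])
  i=2: ✓ (all of [3,4])
  i=3: ✓ (all of [4,5])
  i=4: ✗ (fails at j=6)
  i=5: ✗ (fails at j=6)
  i=6: ✗ (fails at j=8)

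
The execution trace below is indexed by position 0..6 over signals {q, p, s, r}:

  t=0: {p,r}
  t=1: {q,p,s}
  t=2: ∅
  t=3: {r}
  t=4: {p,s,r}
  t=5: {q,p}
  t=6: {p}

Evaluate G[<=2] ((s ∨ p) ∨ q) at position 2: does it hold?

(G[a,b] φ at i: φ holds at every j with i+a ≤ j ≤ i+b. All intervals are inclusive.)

No

Check ((s ∨ p) ∨ q) at every j in [2,4]:
  j=2: false
  j=3: false
  j=4: true
Fails at j=2 → formula fails.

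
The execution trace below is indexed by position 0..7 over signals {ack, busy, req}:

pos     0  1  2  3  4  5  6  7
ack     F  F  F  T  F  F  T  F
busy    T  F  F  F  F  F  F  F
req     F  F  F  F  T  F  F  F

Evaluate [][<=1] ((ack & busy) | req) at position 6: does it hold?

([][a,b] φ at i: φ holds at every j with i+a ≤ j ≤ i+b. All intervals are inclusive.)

Does not hold

Check ((ack & busy) | req) at every j in [6,7]:
  j=6: false
  j=7: false
Fails at j=6 → formula fails.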